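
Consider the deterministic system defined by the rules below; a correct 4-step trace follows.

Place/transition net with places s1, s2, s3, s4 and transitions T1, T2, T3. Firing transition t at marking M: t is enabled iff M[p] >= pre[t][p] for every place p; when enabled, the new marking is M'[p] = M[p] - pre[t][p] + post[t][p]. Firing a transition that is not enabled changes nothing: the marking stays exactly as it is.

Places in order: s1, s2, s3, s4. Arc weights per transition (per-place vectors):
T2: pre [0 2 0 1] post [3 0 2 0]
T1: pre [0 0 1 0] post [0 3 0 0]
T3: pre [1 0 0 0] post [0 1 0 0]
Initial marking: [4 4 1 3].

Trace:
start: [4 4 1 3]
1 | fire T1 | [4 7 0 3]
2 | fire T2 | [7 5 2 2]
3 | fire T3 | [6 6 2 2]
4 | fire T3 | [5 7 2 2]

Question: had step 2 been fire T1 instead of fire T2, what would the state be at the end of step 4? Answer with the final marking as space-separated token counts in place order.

2 9 0 3

(re-executing from step 2 with the substitution; state before step 2: [4 7 0 3])
2 | fire T1 | [4 7 0 3]
3 | fire T3 | [3 8 0 3]
4 | fire T3 | [2 9 0 3]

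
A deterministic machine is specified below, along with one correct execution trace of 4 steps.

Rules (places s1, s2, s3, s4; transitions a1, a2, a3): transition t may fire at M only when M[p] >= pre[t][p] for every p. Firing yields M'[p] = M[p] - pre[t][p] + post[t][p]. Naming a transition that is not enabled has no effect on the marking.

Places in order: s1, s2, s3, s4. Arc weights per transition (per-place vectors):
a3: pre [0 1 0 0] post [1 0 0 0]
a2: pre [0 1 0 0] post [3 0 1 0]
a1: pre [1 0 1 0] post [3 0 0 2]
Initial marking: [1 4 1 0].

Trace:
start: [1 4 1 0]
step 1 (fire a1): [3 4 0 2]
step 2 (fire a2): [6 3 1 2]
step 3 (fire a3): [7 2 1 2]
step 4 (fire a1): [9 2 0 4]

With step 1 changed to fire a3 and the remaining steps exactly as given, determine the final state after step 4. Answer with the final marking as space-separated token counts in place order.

(re-executing from step 1 with the substitution; state before step 1: [1 4 1 0])
step 1 (fire a3): [2 3 1 0]
step 2 (fire a2): [5 2 2 0]
step 3 (fire a3): [6 1 2 0]
step 4 (fire a1): [8 1 1 2]

8 1 1 2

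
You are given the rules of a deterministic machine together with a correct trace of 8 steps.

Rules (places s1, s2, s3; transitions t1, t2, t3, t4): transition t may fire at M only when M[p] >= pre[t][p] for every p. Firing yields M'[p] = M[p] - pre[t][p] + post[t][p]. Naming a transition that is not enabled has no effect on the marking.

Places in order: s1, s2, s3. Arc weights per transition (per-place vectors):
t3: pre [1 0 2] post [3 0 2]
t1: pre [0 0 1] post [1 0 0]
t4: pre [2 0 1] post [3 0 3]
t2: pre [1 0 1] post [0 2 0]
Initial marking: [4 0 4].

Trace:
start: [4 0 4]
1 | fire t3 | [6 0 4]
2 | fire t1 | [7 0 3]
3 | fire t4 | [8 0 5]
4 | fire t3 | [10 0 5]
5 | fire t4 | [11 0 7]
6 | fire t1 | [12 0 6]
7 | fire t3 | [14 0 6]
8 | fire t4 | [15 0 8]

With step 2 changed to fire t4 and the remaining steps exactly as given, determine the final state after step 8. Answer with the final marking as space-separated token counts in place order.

15 0 11

(re-executing from step 2 with the substitution; state before step 2: [6 0 4])
2 | fire t4 | [7 0 6]
3 | fire t4 | [8 0 8]
4 | fire t3 | [10 0 8]
5 | fire t4 | [11 0 10]
6 | fire t1 | [12 0 9]
7 | fire t3 | [14 0 9]
8 | fire t4 | [15 0 11]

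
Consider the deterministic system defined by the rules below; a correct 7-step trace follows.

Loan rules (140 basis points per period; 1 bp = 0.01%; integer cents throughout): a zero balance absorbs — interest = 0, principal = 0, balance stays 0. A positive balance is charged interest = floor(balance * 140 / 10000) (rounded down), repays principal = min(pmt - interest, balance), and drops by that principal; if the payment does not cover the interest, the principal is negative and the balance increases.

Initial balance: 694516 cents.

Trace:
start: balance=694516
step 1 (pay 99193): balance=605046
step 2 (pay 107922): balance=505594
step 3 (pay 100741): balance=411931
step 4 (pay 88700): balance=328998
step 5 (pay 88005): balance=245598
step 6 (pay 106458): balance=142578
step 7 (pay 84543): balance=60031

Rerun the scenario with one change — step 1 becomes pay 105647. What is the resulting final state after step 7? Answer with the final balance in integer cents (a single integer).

53015

(re-executing from step 1 with the substitution; state before step 1: balance=694516)
step 1 (pay 105647): balance=598592
step 2 (pay 107922): balance=499050
step 3 (pay 100741): balance=405295
step 4 (pay 88700): balance=322269
step 5 (pay 88005): balance=238775
step 6 (pay 106458): balance=135659
step 7 (pay 84543): balance=53015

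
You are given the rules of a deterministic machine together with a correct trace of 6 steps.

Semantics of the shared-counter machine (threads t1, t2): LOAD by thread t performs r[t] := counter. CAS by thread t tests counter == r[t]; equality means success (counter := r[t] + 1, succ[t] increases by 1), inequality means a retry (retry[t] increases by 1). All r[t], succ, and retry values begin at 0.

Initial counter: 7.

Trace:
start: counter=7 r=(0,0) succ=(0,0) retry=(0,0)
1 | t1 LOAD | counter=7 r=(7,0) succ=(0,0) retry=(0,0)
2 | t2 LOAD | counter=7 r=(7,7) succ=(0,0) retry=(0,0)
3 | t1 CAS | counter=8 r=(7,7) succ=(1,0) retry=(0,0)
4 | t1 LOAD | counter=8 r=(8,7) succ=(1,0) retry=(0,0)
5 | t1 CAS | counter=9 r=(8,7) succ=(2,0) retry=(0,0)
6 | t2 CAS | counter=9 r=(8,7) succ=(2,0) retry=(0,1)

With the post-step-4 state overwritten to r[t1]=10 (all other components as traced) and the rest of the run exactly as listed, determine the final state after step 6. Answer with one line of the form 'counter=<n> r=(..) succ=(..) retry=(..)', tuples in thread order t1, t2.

state after step 4 := counter=8 r=(10,7) succ=(1,0) retry=(0,0)
5 | t1 CAS | counter=8 r=(10,7) succ=(1,0) retry=(1,0)
6 | t2 CAS | counter=8 r=(10,7) succ=(1,0) retry=(1,1)

counter=8 r=(10,7) succ=(1,0) retry=(1,1)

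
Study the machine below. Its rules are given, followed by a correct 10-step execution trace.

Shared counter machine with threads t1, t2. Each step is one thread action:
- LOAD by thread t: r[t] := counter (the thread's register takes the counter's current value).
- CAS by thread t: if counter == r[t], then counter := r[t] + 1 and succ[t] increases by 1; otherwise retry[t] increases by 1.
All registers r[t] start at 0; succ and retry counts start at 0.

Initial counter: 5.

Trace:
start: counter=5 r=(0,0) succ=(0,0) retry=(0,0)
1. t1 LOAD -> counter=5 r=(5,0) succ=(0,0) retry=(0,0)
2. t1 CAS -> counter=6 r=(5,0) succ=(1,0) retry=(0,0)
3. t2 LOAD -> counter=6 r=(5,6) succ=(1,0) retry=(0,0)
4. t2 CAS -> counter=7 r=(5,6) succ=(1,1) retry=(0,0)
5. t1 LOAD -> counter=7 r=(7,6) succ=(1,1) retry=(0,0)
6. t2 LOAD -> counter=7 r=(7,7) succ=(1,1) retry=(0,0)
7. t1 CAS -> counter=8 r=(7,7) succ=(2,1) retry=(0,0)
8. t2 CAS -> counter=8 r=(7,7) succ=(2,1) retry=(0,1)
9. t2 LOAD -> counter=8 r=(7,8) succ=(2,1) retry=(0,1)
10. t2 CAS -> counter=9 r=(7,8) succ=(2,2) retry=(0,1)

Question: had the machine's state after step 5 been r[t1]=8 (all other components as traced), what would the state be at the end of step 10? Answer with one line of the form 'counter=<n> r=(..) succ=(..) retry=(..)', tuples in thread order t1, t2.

state after step 5 := counter=7 r=(8,6) succ=(1,1) retry=(0,0)
6. t2 LOAD -> counter=7 r=(8,7) succ=(1,1) retry=(0,0)
7. t1 CAS -> counter=7 r=(8,7) succ=(1,1) retry=(1,0)
8. t2 CAS -> counter=8 r=(8,7) succ=(1,2) retry=(1,0)
9. t2 LOAD -> counter=8 r=(8,8) succ=(1,2) retry=(1,0)
10. t2 CAS -> counter=9 r=(8,8) succ=(1,3) retry=(1,0)

counter=9 r=(8,8) succ=(1,3) retry=(1,0)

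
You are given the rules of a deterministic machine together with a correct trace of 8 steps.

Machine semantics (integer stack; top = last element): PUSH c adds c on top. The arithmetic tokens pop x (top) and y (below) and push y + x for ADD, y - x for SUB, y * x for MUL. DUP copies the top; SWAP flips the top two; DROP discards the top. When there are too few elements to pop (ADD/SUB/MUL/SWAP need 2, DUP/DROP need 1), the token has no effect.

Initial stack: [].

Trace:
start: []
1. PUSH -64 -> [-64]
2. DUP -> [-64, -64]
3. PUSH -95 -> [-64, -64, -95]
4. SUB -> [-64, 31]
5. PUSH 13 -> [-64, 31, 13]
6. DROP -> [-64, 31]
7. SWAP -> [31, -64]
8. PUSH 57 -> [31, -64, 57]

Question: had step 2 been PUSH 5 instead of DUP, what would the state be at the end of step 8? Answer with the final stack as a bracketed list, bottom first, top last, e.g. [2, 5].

(re-executing from step 2 with the substitution; state before step 2: [-64])
2. PUSH 5 -> [-64, 5]
3. PUSH -95 -> [-64, 5, -95]
4. SUB -> [-64, 100]
5. PUSH 13 -> [-64, 100, 13]
6. DROP -> [-64, 100]
7. SWAP -> [100, -64]
8. PUSH 57 -> [100, -64, 57]

[100, -64, 57]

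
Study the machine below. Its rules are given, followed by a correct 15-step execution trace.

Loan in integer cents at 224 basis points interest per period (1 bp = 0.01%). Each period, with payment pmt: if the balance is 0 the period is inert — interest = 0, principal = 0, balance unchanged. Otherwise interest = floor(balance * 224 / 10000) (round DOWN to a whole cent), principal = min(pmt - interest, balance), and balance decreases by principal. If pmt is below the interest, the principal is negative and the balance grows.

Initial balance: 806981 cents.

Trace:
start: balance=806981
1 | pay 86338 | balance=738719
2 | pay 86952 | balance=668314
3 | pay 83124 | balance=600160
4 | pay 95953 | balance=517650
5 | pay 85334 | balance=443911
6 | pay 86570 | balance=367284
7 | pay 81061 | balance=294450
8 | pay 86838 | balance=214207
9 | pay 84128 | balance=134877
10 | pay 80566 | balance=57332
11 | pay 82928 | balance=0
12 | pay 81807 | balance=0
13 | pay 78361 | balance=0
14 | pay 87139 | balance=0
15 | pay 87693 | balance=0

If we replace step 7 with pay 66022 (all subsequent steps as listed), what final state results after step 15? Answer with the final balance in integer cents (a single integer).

(re-executing from step 7 with the substitution; state before step 7: balance=367284)
7 | pay 66022 | balance=309489
8 | pay 86838 | balance=229583
9 | pay 84128 | balance=150597
10 | pay 80566 | balance=73404
11 | pay 82928 | balance=0
12 | pay 81807 | balance=0
13 | pay 78361 | balance=0
14 | pay 87139 | balance=0
15 | pay 87693 | balance=0

0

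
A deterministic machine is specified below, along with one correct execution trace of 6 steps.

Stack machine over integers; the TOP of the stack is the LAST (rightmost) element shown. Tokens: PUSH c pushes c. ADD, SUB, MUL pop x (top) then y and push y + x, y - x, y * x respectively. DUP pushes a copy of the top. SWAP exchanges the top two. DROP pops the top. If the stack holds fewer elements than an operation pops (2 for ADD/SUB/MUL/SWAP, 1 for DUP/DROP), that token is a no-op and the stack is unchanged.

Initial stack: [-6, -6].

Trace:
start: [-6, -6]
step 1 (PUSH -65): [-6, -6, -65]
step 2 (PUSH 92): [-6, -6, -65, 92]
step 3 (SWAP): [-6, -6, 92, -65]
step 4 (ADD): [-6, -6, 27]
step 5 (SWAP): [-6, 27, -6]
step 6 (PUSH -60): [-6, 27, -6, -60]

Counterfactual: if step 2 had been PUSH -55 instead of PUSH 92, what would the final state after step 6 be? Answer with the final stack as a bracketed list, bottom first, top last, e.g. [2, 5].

(re-executing from step 2 with the substitution; state before step 2: [-6, -6, -65])
step 2 (PUSH -55): [-6, -6, -65, -55]
step 3 (SWAP): [-6, -6, -55, -65]
step 4 (ADD): [-6, -6, -120]
step 5 (SWAP): [-6, -120, -6]
step 6 (PUSH -60): [-6, -120, -6, -60]

[-6, -120, -6, -60]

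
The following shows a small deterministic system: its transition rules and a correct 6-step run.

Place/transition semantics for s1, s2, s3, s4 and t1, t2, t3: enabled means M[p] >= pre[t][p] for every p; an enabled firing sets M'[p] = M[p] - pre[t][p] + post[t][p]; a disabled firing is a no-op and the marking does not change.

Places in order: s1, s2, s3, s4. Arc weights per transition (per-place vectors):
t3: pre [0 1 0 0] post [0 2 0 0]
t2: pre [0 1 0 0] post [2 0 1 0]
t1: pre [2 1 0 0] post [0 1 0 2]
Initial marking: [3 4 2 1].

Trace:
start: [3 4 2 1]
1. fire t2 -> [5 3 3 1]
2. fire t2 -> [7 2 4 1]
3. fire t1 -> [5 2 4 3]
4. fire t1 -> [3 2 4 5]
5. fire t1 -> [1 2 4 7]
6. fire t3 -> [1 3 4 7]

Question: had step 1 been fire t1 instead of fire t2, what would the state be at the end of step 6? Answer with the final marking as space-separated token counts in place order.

(re-executing from step 1 with the substitution; state before step 1: [3 4 2 1])
1. fire t1 -> [1 4 2 3]
2. fire t2 -> [3 3 3 3]
3. fire t1 -> [1 3 3 5]
4. fire t1 -> [1 3 3 5]
5. fire t1 -> [1 3 3 5]
6. fire t3 -> [1 4 3 5]

1 4 3 5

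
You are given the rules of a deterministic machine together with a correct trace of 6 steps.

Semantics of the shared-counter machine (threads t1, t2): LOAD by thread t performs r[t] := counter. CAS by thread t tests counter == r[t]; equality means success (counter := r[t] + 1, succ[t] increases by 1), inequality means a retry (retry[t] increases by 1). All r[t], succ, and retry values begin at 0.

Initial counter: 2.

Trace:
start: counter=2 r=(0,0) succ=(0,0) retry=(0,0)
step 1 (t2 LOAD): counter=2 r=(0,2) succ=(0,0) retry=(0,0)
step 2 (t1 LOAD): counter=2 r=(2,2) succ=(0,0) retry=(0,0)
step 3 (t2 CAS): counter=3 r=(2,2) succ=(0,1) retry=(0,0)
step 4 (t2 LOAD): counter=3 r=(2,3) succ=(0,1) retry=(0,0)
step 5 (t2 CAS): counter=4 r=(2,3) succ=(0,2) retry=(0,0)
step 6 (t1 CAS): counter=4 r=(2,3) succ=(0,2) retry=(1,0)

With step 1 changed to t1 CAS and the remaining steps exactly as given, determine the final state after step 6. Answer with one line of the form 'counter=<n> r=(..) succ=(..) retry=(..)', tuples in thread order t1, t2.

(re-executing from step 1 with the substitution; state before step 1: counter=2 r=(0,0) succ=(0,0) retry=(0,0))
step 1 (t1 CAS): counter=2 r=(0,0) succ=(0,0) retry=(1,0)
step 2 (t1 LOAD): counter=2 r=(2,0) succ=(0,0) retry=(1,0)
step 3 (t2 CAS): counter=2 r=(2,0) succ=(0,0) retry=(1,1)
step 4 (t2 LOAD): counter=2 r=(2,2) succ=(0,0) retry=(1,1)
step 5 (t2 CAS): counter=3 r=(2,2) succ=(0,1) retry=(1,1)
step 6 (t1 CAS): counter=3 r=(2,2) succ=(0,1) retry=(2,1)

counter=3 r=(2,2) succ=(0,1) retry=(2,1)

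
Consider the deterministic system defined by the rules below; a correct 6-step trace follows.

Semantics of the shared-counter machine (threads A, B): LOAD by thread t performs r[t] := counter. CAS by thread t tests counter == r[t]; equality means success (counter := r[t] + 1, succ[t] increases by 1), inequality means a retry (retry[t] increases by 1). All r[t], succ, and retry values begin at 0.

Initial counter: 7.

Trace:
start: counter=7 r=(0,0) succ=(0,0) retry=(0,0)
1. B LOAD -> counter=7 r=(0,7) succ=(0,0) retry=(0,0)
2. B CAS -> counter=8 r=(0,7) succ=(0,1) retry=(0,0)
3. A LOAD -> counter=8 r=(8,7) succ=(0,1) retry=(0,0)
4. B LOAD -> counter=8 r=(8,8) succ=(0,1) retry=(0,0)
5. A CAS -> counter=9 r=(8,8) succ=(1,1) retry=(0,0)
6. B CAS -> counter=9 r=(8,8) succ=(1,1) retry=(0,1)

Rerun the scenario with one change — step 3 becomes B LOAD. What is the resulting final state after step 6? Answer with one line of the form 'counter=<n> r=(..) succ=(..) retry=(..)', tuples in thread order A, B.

(re-executing from step 3 with the substitution; state before step 3: counter=8 r=(0,7) succ=(0,1) retry=(0,0))
3. B LOAD -> counter=8 r=(0,8) succ=(0,1) retry=(0,0)
4. B LOAD -> counter=8 r=(0,8) succ=(0,1) retry=(0,0)
5. A CAS -> counter=8 r=(0,8) succ=(0,1) retry=(1,0)
6. B CAS -> counter=9 r=(0,8) succ=(0,2) retry=(1,0)

counter=9 r=(0,8) succ=(0,2) retry=(1,0)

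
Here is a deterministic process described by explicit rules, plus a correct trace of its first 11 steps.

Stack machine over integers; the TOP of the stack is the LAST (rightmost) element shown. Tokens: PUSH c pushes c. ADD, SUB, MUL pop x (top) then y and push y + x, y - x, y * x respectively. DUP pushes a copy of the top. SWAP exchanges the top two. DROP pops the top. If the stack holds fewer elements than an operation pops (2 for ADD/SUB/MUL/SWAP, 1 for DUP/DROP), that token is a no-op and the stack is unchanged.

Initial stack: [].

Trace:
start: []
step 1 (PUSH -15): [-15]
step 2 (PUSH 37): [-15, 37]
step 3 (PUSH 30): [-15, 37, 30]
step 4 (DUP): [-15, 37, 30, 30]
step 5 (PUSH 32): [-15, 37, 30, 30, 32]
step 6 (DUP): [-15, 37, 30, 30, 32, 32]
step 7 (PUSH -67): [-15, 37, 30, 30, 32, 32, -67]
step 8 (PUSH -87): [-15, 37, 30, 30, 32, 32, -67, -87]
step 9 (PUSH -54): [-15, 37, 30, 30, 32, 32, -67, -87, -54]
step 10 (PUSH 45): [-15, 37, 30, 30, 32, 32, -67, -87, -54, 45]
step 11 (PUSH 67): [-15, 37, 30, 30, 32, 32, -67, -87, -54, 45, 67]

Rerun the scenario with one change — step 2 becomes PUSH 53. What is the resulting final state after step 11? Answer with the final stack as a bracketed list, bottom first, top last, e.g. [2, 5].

(re-executing from step 2 with the substitution; state before step 2: [-15])
step 2 (PUSH 53): [-15, 53]
step 3 (PUSH 30): [-15, 53, 30]
step 4 (DUP): [-15, 53, 30, 30]
step 5 (PUSH 32): [-15, 53, 30, 30, 32]
step 6 (DUP): [-15, 53, 30, 30, 32, 32]
step 7 (PUSH -67): [-15, 53, 30, 30, 32, 32, -67]
step 8 (PUSH -87): [-15, 53, 30, 30, 32, 32, -67, -87]
step 9 (PUSH -54): [-15, 53, 30, 30, 32, 32, -67, -87, -54]
step 10 (PUSH 45): [-15, 53, 30, 30, 32, 32, -67, -87, -54, 45]
step 11 (PUSH 67): [-15, 53, 30, 30, 32, 32, -67, -87, -54, 45, 67]

[-15, 53, 30, 30, 32, 32, -67, -87, -54, 45, 67]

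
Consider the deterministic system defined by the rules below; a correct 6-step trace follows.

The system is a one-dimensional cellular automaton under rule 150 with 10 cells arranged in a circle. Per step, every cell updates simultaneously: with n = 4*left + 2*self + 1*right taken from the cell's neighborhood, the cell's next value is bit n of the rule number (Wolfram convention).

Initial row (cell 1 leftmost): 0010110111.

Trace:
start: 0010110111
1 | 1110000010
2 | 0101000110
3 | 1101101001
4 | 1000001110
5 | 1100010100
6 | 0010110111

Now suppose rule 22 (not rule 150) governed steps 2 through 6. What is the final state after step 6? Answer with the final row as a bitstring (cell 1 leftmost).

(re-executing steps 2..6 under rule 22; state before step 2: 1110000010)
2 | 0001000110
3 | 0011101001
4 | 1100001111
5 | 0010010000
6 | 0111111000

0111111000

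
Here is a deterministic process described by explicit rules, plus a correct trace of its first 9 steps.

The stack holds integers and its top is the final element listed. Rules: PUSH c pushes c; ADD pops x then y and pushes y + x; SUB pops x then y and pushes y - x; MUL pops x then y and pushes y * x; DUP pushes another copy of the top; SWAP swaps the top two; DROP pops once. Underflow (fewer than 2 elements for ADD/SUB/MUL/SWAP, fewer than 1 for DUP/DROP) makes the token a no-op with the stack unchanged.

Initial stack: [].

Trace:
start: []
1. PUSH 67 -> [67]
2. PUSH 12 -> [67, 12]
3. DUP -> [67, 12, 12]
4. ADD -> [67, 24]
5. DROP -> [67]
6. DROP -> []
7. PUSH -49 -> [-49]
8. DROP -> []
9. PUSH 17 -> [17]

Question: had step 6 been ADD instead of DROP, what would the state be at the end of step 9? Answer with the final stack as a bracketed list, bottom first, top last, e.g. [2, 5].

[67, 17]

(re-executing from step 6 with the substitution; state before step 6: [67])
6. ADD -> [67]
7. PUSH -49 -> [67, -49]
8. DROP -> [67]
9. PUSH 17 -> [67, 17]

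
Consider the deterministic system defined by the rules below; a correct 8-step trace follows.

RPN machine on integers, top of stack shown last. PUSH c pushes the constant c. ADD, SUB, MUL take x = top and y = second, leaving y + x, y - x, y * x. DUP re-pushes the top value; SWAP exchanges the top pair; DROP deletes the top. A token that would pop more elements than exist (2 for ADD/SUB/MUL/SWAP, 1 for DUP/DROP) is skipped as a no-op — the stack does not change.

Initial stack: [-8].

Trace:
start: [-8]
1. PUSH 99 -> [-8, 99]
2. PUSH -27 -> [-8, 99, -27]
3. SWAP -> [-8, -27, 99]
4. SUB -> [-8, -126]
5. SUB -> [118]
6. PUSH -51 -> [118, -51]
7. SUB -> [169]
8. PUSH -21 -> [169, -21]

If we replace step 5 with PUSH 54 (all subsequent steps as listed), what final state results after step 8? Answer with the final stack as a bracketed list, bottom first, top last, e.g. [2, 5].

(re-executing from step 5 with the substitution; state before step 5: [-8, -126])
5. PUSH 54 -> [-8, -126, 54]
6. PUSH -51 -> [-8, -126, 54, -51]
7. SUB -> [-8, -126, 105]
8. PUSH -21 -> [-8, -126, 105, -21]

[-8, -126, 105, -21]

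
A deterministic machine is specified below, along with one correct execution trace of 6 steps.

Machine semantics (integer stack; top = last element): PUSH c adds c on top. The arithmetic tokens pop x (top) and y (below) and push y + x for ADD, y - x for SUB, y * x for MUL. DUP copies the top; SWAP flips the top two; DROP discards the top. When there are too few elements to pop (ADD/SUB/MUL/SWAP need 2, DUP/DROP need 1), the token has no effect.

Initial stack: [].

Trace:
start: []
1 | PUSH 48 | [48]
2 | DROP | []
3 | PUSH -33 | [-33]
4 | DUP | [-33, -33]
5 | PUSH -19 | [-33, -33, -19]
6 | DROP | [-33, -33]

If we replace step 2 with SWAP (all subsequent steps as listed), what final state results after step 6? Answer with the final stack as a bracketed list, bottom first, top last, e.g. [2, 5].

[48, -33, -33]

(re-executing from step 2 with the substitution; state before step 2: [48])
2 | SWAP | [48]
3 | PUSH -33 | [48, -33]
4 | DUP | [48, -33, -33]
5 | PUSH -19 | [48, -33, -33, -19]
6 | DROP | [48, -33, -33]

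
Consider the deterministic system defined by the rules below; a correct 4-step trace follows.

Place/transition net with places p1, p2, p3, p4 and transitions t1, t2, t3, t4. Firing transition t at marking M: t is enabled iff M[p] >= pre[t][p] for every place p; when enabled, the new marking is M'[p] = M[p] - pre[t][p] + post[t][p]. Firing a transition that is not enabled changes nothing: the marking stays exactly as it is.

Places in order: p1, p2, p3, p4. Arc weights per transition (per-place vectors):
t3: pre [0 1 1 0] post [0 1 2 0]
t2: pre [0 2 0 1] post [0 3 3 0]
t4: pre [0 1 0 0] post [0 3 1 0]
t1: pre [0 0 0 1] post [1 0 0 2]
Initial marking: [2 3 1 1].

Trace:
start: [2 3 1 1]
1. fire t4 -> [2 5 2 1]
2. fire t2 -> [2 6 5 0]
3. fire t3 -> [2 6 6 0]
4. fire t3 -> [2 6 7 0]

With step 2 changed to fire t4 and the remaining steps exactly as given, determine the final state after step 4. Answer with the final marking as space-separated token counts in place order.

2 7 5 1

(re-executing from step 2 with the substitution; state before step 2: [2 5 2 1])
2. fire t4 -> [2 7 3 1]
3. fire t3 -> [2 7 4 1]
4. fire t3 -> [2 7 5 1]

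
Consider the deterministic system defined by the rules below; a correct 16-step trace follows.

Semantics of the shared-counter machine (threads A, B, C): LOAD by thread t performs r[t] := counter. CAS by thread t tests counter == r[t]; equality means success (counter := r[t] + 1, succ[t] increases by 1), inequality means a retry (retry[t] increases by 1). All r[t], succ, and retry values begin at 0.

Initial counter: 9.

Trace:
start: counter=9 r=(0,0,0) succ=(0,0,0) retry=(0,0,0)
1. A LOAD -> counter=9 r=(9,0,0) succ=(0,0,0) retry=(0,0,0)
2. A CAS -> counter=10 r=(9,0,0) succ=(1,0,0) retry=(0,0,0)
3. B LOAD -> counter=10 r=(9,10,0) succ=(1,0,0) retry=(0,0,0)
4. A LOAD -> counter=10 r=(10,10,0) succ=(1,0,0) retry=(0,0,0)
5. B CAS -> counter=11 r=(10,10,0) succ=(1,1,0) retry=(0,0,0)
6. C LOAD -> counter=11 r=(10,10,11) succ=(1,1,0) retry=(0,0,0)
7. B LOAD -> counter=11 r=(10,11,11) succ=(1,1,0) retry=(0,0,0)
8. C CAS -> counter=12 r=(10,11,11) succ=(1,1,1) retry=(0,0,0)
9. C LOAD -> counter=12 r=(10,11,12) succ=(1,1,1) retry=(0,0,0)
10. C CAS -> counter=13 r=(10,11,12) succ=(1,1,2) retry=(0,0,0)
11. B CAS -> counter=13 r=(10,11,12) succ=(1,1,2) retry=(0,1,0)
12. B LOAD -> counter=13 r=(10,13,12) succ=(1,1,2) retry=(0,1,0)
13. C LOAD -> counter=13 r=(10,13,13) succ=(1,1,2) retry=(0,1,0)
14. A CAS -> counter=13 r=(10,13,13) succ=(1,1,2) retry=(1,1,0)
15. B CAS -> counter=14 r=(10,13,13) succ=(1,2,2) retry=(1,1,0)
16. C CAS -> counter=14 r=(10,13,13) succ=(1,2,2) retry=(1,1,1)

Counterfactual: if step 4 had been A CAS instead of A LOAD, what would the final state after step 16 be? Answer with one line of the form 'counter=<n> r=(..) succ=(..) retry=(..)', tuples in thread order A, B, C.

counter=14 r=(9,13,13) succ=(1,2,2) retry=(2,1,1)

(re-executing from step 4 with the substitution; state before step 4: counter=10 r=(9,10,0) succ=(1,0,0) retry=(0,0,0))
4. A CAS -> counter=10 r=(9,10,0) succ=(1,0,0) retry=(1,0,0)
5. B CAS -> counter=11 r=(9,10,0) succ=(1,1,0) retry=(1,0,0)
6. C LOAD -> counter=11 r=(9,10,11) succ=(1,1,0) retry=(1,0,0)
7. B LOAD -> counter=11 r=(9,11,11) succ=(1,1,0) retry=(1,0,0)
8. C CAS -> counter=12 r=(9,11,11) succ=(1,1,1) retry=(1,0,0)
9. C LOAD -> counter=12 r=(9,11,12) succ=(1,1,1) retry=(1,0,0)
10. C CAS -> counter=13 r=(9,11,12) succ=(1,1,2) retry=(1,0,0)
11. B CAS -> counter=13 r=(9,11,12) succ=(1,1,2) retry=(1,1,0)
12. B LOAD -> counter=13 r=(9,13,12) succ=(1,1,2) retry=(1,1,0)
13. C LOAD -> counter=13 r=(9,13,13) succ=(1,1,2) retry=(1,1,0)
14. A CAS -> counter=13 r=(9,13,13) succ=(1,1,2) retry=(2,1,0)
15. B CAS -> counter=14 r=(9,13,13) succ=(1,2,2) retry=(2,1,0)
16. C CAS -> counter=14 r=(9,13,13) succ=(1,2,2) retry=(2,1,1)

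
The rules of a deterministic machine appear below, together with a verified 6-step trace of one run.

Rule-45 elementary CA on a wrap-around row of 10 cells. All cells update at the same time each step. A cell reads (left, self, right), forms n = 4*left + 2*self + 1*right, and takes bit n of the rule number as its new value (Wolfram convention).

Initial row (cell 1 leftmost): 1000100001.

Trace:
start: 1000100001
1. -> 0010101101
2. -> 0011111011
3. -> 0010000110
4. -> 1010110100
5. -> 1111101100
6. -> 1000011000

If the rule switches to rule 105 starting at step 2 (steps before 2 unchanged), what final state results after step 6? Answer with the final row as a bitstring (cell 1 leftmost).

1000111010

(re-executing steps 2..6 under rule 105; state before step 2: 0010101101)
2. -> 0001011110
3. -> 1100110010
4. -> 1100110001
5. -> 0100110101
6. -> 1000111010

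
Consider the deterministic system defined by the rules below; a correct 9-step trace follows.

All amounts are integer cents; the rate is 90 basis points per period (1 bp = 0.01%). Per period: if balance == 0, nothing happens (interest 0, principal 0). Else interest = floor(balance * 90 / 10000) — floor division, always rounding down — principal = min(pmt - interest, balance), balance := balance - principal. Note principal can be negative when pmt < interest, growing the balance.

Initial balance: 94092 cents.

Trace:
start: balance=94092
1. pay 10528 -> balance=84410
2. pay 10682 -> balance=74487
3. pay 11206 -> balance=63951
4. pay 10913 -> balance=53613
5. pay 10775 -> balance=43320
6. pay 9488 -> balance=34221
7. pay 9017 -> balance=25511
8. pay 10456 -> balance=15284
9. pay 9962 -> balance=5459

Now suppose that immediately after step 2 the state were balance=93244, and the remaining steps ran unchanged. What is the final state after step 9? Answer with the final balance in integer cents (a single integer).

state after step 2 := balance=93244
3. pay 11206 -> balance=82877
4. pay 10913 -> balance=72709
5. pay 10775 -> balance=62588
6. pay 9488 -> balance=53663
7. pay 9017 -> balance=45128
8. pay 10456 -> balance=35078
9. pay 9962 -> balance=25431

25431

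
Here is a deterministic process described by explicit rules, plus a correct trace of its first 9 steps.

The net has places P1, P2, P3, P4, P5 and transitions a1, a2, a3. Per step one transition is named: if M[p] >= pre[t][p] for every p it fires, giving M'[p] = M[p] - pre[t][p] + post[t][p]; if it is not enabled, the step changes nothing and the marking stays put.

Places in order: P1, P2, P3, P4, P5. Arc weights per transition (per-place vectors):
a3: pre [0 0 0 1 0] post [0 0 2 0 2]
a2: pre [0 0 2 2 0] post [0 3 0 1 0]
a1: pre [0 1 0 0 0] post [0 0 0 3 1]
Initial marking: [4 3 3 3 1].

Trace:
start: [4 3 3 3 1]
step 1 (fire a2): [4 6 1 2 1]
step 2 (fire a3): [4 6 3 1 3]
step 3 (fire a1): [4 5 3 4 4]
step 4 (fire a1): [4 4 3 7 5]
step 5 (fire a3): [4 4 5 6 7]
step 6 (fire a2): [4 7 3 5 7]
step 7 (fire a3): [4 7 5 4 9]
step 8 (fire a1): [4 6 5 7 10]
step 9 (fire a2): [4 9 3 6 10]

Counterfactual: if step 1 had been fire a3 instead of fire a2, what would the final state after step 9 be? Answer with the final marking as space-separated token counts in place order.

4 6 7 6 12

(re-executing from step 1 with the substitution; state before step 1: [4 3 3 3 1])
step 1 (fire a3): [4 3 5 2 3]
step 2 (fire a3): [4 3 7 1 5]
step 3 (fire a1): [4 2 7 4 6]
step 4 (fire a1): [4 1 7 7 7]
step 5 (fire a3): [4 1 9 6 9]
step 6 (fire a2): [4 4 7 5 9]
step 7 (fire a3): [4 4 9 4 11]
step 8 (fire a1): [4 3 9 7 12]
step 9 (fire a2): [4 6 7 6 12]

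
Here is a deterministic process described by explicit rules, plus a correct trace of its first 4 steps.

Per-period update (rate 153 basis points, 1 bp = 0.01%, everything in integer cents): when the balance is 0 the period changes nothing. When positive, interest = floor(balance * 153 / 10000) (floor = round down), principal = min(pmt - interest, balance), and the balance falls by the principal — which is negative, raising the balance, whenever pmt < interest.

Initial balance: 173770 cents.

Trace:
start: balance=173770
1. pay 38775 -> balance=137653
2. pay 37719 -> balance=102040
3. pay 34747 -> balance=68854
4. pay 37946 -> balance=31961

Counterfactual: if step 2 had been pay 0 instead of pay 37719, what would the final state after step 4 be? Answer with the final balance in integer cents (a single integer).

70843

(re-executing from step 2 with the substitution; state before step 2: balance=137653)
2. pay 0 -> balance=139759
3. pay 34747 -> balance=107150
4. pay 37946 -> balance=70843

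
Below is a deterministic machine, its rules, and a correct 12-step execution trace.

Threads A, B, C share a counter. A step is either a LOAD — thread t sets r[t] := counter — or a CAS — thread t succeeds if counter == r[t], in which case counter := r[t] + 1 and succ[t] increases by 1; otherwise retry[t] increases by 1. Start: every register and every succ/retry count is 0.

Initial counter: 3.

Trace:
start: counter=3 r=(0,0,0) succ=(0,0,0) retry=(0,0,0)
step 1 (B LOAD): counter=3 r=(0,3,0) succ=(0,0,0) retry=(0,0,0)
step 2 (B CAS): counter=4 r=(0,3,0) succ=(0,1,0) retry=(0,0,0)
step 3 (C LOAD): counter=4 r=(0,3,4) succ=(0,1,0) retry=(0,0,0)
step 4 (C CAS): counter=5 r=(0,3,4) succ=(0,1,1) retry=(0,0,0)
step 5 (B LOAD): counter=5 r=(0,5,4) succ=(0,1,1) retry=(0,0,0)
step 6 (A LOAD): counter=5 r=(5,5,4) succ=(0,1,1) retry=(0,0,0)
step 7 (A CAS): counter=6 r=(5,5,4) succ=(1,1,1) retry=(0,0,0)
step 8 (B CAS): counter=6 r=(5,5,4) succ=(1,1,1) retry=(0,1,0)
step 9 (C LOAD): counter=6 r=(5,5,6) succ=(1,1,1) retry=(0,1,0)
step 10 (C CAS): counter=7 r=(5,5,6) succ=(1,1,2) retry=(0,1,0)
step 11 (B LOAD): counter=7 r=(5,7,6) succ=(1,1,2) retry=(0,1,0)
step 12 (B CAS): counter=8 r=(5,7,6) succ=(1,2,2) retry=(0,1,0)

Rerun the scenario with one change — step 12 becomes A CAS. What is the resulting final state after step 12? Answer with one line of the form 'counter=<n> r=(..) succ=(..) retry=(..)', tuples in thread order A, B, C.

(re-executing from step 12 with the substitution; state before step 12: counter=7 r=(5,7,6) succ=(1,1,2) retry=(0,1,0))
step 12 (A CAS): counter=7 r=(5,7,6) succ=(1,1,2) retry=(1,1,0)

counter=7 r=(5,7,6) succ=(1,1,2) retry=(1,1,0)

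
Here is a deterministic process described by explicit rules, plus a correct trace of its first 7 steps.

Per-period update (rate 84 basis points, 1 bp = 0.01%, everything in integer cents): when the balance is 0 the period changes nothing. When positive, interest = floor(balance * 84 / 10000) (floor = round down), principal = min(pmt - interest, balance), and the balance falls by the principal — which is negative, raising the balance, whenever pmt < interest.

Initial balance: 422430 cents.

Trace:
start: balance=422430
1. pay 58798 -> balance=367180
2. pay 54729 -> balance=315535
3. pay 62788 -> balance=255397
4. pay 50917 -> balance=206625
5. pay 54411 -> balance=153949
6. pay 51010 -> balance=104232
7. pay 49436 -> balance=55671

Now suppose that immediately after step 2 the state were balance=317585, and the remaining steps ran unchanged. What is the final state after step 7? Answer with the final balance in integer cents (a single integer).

57808

state after step 2 := balance=317585
3. pay 62788 -> balance=257464
4. pay 50917 -> balance=208709
5. pay 54411 -> balance=156051
6. pay 51010 -> balance=106351
7. pay 49436 -> balance=57808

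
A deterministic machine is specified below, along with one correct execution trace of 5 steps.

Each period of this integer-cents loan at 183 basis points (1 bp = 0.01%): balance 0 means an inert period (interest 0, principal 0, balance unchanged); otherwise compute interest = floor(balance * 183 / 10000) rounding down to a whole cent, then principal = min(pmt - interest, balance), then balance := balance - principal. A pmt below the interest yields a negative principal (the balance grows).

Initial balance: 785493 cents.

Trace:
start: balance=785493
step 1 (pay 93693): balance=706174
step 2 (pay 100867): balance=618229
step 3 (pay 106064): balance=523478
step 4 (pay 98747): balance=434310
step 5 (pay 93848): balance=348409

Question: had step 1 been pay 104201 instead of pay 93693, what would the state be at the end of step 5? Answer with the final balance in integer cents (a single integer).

(re-executing from step 1 with the substitution; state before step 1: balance=785493)
step 1 (pay 104201): balance=695666
step 2 (pay 100867): balance=607529
step 3 (pay 106064): balance=512582
step 4 (pay 98747): balance=423215
step 5 (pay 93848): balance=337111

337111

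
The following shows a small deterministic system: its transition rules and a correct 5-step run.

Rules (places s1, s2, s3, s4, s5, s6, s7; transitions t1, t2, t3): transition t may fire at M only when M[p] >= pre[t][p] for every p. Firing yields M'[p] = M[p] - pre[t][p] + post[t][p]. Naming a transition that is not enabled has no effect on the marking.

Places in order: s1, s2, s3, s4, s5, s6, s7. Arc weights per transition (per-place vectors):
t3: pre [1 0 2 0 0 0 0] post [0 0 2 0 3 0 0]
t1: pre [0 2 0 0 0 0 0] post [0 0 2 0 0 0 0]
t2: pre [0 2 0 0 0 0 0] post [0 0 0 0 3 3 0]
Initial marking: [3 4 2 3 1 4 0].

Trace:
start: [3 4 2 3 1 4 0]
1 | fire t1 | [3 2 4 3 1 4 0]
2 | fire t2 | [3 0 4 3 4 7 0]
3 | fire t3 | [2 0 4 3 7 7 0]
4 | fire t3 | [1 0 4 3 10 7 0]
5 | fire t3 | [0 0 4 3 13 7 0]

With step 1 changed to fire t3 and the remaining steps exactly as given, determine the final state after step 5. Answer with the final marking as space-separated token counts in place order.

0 2 2 3 13 7 0

(re-executing from step 1 with the substitution; state before step 1: [3 4 2 3 1 4 0])
1 | fire t3 | [2 4 2 3 4 4 0]
2 | fire t2 | [2 2 2 3 7 7 0]
3 | fire t3 | [1 2 2 3 10 7 0]
4 | fire t3 | [0 2 2 3 13 7 0]
5 | fire t3 | [0 2 2 3 13 7 0]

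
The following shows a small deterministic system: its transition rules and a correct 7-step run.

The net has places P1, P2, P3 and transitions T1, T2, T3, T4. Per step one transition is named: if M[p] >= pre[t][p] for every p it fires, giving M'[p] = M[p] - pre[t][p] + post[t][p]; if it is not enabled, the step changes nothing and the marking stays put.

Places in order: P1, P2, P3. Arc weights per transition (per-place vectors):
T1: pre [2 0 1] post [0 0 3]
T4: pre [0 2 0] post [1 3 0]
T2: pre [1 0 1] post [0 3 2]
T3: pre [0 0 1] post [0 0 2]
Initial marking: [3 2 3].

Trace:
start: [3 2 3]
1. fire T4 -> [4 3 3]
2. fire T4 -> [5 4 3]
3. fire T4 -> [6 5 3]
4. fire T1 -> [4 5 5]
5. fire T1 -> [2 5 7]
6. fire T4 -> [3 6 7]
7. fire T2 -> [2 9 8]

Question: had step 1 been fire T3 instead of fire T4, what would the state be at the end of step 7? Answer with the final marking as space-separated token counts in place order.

1 8 9

(re-executing from step 1 with the substitution; state before step 1: [3 2 3])
1. fire T3 -> [3 2 4]
2. fire T4 -> [4 3 4]
3. fire T4 -> [5 4 4]
4. fire T1 -> [3 4 6]
5. fire T1 -> [1 4 8]
6. fire T4 -> [2 5 8]
7. fire T2 -> [1 8 9]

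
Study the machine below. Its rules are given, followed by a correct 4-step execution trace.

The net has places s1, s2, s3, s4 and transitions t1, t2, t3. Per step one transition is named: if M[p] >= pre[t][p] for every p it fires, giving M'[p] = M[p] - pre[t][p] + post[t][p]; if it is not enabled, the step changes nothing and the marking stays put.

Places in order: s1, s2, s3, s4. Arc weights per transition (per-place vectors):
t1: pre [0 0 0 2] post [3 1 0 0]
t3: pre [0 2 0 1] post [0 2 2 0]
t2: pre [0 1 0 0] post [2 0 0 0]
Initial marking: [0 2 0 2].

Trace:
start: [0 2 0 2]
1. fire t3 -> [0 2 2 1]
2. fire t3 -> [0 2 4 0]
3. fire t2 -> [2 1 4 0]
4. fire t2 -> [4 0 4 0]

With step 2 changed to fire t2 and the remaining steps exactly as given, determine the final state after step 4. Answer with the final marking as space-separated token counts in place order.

4 0 2 1

(re-executing from step 2 with the substitution; state before step 2: [0 2 2 1])
2. fire t2 -> [2 1 2 1]
3. fire t2 -> [4 0 2 1]
4. fire t2 -> [4 0 2 1]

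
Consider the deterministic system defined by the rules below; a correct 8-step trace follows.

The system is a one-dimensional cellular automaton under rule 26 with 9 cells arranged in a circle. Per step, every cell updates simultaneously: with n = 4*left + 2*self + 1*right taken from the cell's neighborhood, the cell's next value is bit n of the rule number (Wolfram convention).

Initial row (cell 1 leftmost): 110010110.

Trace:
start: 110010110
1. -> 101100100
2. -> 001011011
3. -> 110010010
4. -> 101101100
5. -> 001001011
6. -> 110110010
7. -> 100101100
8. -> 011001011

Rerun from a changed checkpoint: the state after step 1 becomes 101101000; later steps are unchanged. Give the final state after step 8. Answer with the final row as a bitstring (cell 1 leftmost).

001001000

state after step 1 := 101101000
2. -> 001000101
3. -> 110101000
4. -> 100000101
5. -> 010001001
6. -> 001010110
7. -> 010000101
8. -> 001001000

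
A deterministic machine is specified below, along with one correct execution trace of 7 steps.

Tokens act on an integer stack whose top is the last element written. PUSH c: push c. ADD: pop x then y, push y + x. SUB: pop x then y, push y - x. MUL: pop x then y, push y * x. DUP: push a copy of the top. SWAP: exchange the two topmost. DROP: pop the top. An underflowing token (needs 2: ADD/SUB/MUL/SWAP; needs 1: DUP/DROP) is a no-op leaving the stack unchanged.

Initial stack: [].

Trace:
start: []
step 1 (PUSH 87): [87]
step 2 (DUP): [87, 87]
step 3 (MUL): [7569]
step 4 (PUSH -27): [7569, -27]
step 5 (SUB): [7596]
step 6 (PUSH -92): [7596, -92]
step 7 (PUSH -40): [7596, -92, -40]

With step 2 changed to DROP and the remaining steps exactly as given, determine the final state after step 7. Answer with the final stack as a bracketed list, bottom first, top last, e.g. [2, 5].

(re-executing from step 2 with the substitution; state before step 2: [87])
step 2 (DROP): []
step 3 (MUL): []
step 4 (PUSH -27): [-27]
step 5 (SUB): [-27]
step 6 (PUSH -92): [-27, -92]
step 7 (PUSH -40): [-27, -92, -40]

[-27, -92, -40]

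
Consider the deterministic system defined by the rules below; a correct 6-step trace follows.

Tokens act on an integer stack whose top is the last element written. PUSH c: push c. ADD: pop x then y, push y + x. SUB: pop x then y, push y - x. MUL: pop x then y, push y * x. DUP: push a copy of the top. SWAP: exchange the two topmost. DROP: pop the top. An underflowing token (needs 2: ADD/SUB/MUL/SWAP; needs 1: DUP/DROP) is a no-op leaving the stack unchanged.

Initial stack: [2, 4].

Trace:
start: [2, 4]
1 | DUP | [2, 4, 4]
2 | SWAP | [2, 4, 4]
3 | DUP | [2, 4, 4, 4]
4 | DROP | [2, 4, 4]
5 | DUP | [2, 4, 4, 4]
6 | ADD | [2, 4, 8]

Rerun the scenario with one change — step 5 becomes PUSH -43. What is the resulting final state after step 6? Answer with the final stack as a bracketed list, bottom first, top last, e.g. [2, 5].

[2, 4, -39]

(re-executing from step 5 with the substitution; state before step 5: [2, 4, 4])
5 | PUSH -43 | [2, 4, 4, -43]
6 | ADD | [2, 4, -39]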